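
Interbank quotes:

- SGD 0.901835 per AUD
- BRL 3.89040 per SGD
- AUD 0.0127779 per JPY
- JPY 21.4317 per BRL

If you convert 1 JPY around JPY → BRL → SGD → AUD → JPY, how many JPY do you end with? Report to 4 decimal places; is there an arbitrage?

1.0408 (arbitrage exists)

Around JPY → BRL → SGD → AUD → JPY: 1 ÷ 21.4317 ÷ 3.89040 ÷ 0.901835 ÷ 0.0127779 = 1.040789
Product > 1; profitable direction is JPY → BRL → SGD → AUD → JPY.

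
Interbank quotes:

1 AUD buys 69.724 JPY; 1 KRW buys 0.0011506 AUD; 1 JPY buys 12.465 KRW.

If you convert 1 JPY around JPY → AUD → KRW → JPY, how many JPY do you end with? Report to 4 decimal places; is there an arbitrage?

Around JPY → AUD → KRW → JPY: 1 ÷ 69.724 ÷ 0.0011506 ÷ 12.465 = 1.000002
Product ≈ 1 (deviation 0.000%, within rounding noise).

1.0000 (no arbitrage)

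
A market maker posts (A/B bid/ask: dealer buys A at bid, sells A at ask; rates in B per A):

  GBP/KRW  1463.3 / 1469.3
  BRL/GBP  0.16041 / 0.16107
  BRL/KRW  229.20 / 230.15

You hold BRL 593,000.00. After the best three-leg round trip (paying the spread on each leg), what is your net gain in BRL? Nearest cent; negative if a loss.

Net profit: BRL 11,795.46

Best loop BRL → GBP → KRW → BRL:
BRL 593,000.00 × 0.16041 (sell BRL at bid) = GBP 95,123.13
GBP 95,123.13 × 1463.3 (sell GBP at bid) = KRW 139,193,676
KRW 139,193,676 ÷ 230.15 (buy BRL at ask) = BRL 604,795.46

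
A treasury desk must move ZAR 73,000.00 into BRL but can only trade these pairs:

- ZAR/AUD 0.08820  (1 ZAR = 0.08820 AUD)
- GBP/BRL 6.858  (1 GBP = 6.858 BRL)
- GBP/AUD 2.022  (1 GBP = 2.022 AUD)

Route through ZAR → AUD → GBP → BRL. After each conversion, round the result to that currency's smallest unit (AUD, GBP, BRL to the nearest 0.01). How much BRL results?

BRL 21,837.72

ZAR 73,000.00 × 0.08820 = AUD 6,438.60
AUD 6,438.60 ÷ 2.022 = GBP 3,184.27
GBP 3,184.27 × 6.858 = BRL 21,837.72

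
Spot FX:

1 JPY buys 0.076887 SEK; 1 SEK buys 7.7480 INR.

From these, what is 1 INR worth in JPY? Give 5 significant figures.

1 INR ÷ 7.7480 = 0.129066 SEK
0.129066 SEK ÷ 0.076887 = 1.67864 JPY

INR/JPY = 1.6786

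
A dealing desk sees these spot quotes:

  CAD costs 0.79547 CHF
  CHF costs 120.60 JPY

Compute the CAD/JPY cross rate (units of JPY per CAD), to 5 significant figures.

1 CAD × 0.79547 = 0.79547 CHF
0.79547 CHF × 120.60 = 95.9337 JPY

CAD/JPY = 95.934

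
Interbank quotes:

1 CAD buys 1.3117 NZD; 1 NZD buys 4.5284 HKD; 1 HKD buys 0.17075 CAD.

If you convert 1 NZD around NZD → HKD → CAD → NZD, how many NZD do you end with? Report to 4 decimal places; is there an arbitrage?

1.0142 (arbitrage exists)

Around NZD → HKD → CAD → NZD: 1 × 4.5284 × 0.17075 × 1.3117 = 1.014238
Product > 1; profitable direction is NZD → HKD → CAD → NZD.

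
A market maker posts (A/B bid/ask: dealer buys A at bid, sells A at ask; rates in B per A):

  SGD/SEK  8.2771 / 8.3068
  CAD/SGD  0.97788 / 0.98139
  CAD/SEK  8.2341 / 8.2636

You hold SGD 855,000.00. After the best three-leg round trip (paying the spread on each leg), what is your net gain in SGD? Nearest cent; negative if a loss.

Best loop SGD → CAD → SEK → SGD:
SGD 855,000.00 ÷ 0.98139 (buy CAD at ask) = CAD 871,213.28
CAD 871,213.28 × 8.2341 (sell CAD at bid) = SEK 7,173,657.26
SEK 7,173,657.26 ÷ 8.3068 (buy SGD at ask) = SGD 863,588.54

Net profit: SGD 8,588.54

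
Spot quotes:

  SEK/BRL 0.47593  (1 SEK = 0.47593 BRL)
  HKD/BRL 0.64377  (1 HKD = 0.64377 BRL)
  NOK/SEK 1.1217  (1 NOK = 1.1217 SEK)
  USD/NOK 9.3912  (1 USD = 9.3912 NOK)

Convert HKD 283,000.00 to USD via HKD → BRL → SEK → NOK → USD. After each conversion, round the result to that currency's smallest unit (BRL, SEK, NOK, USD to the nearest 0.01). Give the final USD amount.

USD 36,339.28

HKD 283,000.00 × 0.64377 = BRL 182,186.91
BRL 182,186.91 ÷ 0.47593 = SEK 382,801.90
SEK 382,801.90 ÷ 1.1217 = NOK 341,269.41
NOK 341,269.41 ÷ 9.3912 = USD 36,339.28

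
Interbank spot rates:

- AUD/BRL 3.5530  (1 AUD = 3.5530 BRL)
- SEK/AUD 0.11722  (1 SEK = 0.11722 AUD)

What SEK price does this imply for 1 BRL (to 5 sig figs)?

1 BRL ÷ 3.5530 = 0.281452 AUD
0.281452 AUD ÷ 0.11722 = 2.40106 SEK

BRL/SEK = 2.4011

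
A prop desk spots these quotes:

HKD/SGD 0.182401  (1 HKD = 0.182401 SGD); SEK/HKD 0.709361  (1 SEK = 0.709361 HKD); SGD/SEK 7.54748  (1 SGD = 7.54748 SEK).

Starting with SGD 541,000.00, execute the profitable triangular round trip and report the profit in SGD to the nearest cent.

Profit: SGD 12,988.53

Profitable loop is SGD → HKD → SEK → SGD:
SGD 541,000.00 ÷ 0.182401 = HKD 2,965,992.51
HKD 2,965,992.51 ÷ 0.709361 = SEK 4,181,217.34
SEK 4,181,217.34 ÷ 7.54748 = SGD 553,988.53
Profit = SGD 553,988.53 − SGD 541,000.00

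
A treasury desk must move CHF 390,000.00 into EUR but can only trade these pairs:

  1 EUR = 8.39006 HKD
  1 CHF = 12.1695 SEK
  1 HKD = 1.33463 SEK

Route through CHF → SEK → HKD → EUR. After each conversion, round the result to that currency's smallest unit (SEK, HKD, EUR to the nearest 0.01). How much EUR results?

CHF 390,000.00 × 12.1695 = SEK 4,746,105.00
SEK 4,746,105.00 ÷ 1.33463 = HKD 3,556,120.42
HKD 3,556,120.42 ÷ 8.39006 = EUR 423,849.22

EUR 423,849.22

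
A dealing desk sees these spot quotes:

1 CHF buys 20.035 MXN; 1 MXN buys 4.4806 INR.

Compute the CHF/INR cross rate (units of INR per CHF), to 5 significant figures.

1 CHF × 20.035 = 20.035 MXN
20.035 MXN × 4.4806 = 89.7688 INR

CHF/INR = 89.769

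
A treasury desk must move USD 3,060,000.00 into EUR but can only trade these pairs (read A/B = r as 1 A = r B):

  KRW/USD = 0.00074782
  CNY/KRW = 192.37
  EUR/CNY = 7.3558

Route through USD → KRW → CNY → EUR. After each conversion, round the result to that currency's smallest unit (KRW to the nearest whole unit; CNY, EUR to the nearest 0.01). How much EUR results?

USD 3,060,000.00 ÷ 0.00074782 = KRW 4,091,893,771
KRW 4,091,893,771 ÷ 192.37 = CNY 21,270,955.82
CNY 21,270,955.82 ÷ 7.3558 = EUR 2,891,725.69

EUR 2,891,725.69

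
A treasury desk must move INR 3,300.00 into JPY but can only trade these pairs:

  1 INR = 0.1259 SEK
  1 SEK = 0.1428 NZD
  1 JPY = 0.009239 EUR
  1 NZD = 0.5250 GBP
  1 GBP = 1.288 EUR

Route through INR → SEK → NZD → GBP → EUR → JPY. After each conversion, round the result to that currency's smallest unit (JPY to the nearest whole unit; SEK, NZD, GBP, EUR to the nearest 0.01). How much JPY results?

INR 3,300.00 × 0.1259 = SEK 415.47
SEK 415.47 × 0.1428 = NZD 59.33
NZD 59.33 × 0.5250 = GBP 31.15
GBP 31.15 × 1.288 = EUR 40.12
EUR 40.12 ÷ 0.009239 = JPY 4,342

JPY 4,342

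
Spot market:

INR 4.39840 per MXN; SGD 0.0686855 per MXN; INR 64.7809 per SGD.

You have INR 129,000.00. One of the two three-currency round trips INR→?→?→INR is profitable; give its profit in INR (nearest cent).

Profitable loop is INR → MXN → SGD → INR:
INR 129,000.00 ÷ 4.39840 = MXN 29,328.85
MXN 29,328.85 × 0.0686855 = SGD 2,014.47
SGD 2,014.47 × 64.7809 = INR 130,498.95
Profit = INR 130,498.95 − INR 129,000.00

Profit: INR 1,498.95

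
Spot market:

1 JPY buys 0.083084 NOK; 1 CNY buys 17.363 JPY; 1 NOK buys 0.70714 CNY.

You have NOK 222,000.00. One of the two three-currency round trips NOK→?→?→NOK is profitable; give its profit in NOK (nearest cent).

Profit: NOK 4,464.71

Profitable loop is NOK → CNY → JPY → NOK:
NOK 222,000.00 × 0.70714 = CNY 156,985.08
CNY 156,985.08 × 17.363 = JPY 2,725,732
JPY 2,725,732 × 0.083084 = NOK 226,464.71
Profit = NOK 226,464.71 − NOK 222,000.00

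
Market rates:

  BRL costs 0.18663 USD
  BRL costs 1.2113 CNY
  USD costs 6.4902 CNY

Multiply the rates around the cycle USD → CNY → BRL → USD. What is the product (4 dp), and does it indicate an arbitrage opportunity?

Around USD → CNY → BRL → USD: 1 × 6.4902 ÷ 1.2113 × 0.18663 = 0.999972
Product ≈ 1 (deviation 0.003%, within rounding noise).

1.0000 (no arbitrage)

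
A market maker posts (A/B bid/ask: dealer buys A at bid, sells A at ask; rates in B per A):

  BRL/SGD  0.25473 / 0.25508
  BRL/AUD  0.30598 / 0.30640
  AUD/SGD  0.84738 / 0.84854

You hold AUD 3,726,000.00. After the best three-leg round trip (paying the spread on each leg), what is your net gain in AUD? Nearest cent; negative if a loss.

Net profit: AUD 61,369.63

Best loop AUD → SGD → BRL → AUD:
AUD 3,726,000.00 × 0.84738 (sell AUD at bid) = SGD 3,157,337.88
SGD 3,157,337.88 ÷ 0.25508 (buy BRL at ask) = BRL 12,377,833.93
BRL 12,377,833.93 × 0.30598 (sell BRL at bid) = AUD 3,787,369.63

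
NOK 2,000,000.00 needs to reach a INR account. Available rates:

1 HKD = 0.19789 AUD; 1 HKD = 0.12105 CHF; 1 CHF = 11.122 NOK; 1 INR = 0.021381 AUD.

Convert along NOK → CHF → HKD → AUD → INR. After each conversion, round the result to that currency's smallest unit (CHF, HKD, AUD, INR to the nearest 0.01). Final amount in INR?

NOK 2,000,000.00 ÷ 11.122 = CHF 179,823.77
CHF 179,823.77 ÷ 0.12105 = HKD 1,485,533.00
HKD 1,485,533.00 × 0.19789 = AUD 293,972.13
AUD 293,972.13 ÷ 0.021381 = INR 13,749,222.67

INR 13,749,222.67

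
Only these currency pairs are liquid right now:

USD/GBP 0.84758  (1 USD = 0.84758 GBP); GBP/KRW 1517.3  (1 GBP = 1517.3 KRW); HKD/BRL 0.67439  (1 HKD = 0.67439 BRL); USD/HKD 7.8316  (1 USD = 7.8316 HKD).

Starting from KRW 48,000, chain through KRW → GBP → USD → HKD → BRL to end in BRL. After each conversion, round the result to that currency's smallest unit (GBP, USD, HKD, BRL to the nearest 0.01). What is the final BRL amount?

KRW 48,000 ÷ 1517.3 = GBP 31.64
GBP 31.64 ÷ 0.84758 = USD 37.33
USD 37.33 × 7.8316 = HKD 292.35
HKD 292.35 × 0.67439 = BRL 197.16

BRL 197.16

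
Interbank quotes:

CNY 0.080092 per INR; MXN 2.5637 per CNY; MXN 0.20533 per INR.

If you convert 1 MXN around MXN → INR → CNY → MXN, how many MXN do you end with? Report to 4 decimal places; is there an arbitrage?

Around MXN → INR → CNY → MXN: 1 ÷ 0.20533 × 0.080092 × 2.5637 = 1.000009
Product ≈ 1 (deviation 0.001%, within rounding noise).

1.0000 (no arbitrage)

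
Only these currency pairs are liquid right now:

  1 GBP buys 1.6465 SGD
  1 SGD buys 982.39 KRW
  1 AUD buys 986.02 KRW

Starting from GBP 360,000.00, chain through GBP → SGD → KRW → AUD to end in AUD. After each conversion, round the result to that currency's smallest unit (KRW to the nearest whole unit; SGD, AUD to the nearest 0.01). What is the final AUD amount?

GBP 360,000.00 × 1.6465 = SGD 592,740.00
SGD 592,740.00 × 982.39 = KRW 582,301,849
KRW 582,301,849 ÷ 986.02 = AUD 590,557.85

AUD 590,557.85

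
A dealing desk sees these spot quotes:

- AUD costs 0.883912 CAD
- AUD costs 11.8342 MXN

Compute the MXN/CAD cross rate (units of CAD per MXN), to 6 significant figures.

MXN/CAD = 0.0746913

1 MXN ÷ 11.8342 = 0.0845009 AUD
0.0845009 AUD × 0.883912 = 0.0746913 CAD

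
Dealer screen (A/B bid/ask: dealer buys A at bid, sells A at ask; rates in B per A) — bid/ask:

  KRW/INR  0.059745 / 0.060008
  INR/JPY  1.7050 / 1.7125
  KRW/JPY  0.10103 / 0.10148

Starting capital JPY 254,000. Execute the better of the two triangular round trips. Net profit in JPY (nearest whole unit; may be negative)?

Net profit: JPY 964

Best loop JPY → KRW → INR → JPY:
JPY 254,000 ÷ 0.10148 (buy KRW at ask) = KRW 2,502,956
KRW 2,502,956 × 0.059745 (sell KRW at bid) = INR 149,539.12
INR 149,539.12 × 1.7050 (sell INR at bid) = JPY 254,964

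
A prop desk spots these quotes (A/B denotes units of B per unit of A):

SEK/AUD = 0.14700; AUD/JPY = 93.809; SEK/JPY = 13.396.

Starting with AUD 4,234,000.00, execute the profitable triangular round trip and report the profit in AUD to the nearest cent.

Profit: AUD 124,505.07

Profitable loop is AUD → JPY → SEK → AUD:
AUD 4,234,000.00 × 93.809 = JPY 397,187,306
JPY 397,187,306 ÷ 13.396 = SEK 29,649,694.39
SEK 29,649,694.39 × 0.14700 = AUD 4,358,505.07
Profit = AUD 4,358,505.07 − AUD 4,234,000.00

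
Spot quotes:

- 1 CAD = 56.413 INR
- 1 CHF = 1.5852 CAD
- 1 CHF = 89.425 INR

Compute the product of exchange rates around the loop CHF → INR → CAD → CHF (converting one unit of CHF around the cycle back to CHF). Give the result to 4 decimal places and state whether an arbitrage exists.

Around CHF → INR → CAD → CHF: 1 × 89.425 ÷ 56.413 ÷ 1.5852 = 0.999990
Product ≈ 1 (deviation 0.001%, within rounding noise).

1.0000 (no arbitrage)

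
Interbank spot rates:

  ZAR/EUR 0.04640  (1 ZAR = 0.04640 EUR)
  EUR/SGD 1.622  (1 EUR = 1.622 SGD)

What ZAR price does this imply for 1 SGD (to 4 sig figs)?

SGD/ZAR = 13.29

1 SGD ÷ 1.622 = 0.616523 EUR
0.616523 EUR ÷ 0.04640 = 13.2871 ZAR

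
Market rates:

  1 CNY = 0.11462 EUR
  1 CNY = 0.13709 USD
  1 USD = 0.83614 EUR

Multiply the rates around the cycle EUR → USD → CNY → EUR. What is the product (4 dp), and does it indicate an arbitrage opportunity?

Around EUR → USD → CNY → EUR: 1 ÷ 0.83614 ÷ 0.13709 × 0.11462 = 0.999944
Product ≈ 1 (deviation 0.006%, within rounding noise).

0.9999 (no arbitrage)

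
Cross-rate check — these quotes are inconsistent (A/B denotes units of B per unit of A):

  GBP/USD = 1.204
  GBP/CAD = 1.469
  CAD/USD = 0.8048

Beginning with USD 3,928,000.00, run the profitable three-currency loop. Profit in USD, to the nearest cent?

Profit: USD 72,259.84

Profitable loop is USD → CAD → GBP → USD:
USD 3,928,000.00 ÷ 0.8048 = CAD 4,880,715.71
CAD 4,880,715.71 ÷ 1.469 = GBP 3,322,474.95
GBP 3,322,474.95 × 1.204 = USD 4,000,259.84
Profit = USD 4,000,259.84 − USD 3,928,000.00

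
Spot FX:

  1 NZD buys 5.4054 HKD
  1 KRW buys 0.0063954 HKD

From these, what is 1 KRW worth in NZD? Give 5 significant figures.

1 KRW × 0.0063954 = 0.0063954 HKD
0.0063954 HKD ÷ 5.4054 = 0.00118315 NZD

KRW/NZD = 0.0011832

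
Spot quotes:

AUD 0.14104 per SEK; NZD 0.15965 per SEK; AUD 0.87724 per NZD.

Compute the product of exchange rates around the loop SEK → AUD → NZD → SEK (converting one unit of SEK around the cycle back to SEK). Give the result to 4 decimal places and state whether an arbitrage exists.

1.0071 (arbitrage exists)

Around SEK → AUD → NZD → SEK: 1 × 0.14104 ÷ 0.87724 ÷ 0.15965 = 1.007059
Product > 1; profitable direction is SEK → AUD → NZD → SEK.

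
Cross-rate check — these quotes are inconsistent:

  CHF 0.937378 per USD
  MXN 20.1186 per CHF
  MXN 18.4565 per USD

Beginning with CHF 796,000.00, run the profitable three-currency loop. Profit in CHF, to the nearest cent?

Profit: CHF 17,347.68

Profitable loop is CHF → MXN → USD → CHF:
CHF 796,000.00 × 20.1186 = MXN 16,014,405.60
MXN 16,014,405.60 ÷ 18.4565 = USD 867,683.78
USD 867,683.78 × 0.937378 = CHF 813,347.68
Profit = CHF 813,347.68 − CHF 796,000.00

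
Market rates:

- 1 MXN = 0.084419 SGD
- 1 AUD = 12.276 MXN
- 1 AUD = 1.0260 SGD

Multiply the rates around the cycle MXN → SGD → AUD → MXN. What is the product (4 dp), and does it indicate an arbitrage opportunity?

Around MXN → SGD → AUD → MXN: 1 × 0.084419 ÷ 1.0260 × 12.276 = 1.010066
Product > 1; profitable direction is MXN → SGD → AUD → MXN.

1.0101 (arbitrage exists)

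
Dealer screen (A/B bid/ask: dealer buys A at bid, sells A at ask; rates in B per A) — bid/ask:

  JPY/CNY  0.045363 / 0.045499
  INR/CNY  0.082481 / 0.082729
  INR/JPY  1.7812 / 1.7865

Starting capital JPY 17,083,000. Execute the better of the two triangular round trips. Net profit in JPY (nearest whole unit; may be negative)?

Best loop JPY → INR → CNY → JPY:
JPY 17,083,000 ÷ 1.7865 (buy INR at ask) = INR 9,562,272.60
INR 9,562,272.60 × 0.082481 (sell INR at bid) = CNY 788,705.81
CNY 788,705.81 ÷ 0.045499 (buy JPY at ask) = JPY 17,334,575

Net profit: JPY 251,575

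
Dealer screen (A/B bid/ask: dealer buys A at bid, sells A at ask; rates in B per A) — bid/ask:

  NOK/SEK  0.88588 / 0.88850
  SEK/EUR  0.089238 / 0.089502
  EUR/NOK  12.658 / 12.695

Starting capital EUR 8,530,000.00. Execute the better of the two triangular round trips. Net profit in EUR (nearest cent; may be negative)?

Best loop EUR → NOK → SEK → EUR:
EUR 8,530,000.00 × 12.658 (sell EUR at bid) = NOK 107,972,740.00
NOK 107,972,740.00 × 0.88588 (sell NOK at bid) = SEK 95,650,890.91
SEK 95,650,890.91 × 0.089238 (sell SEK at bid) = EUR 8,535,694.20

Net profit: EUR 5,694.20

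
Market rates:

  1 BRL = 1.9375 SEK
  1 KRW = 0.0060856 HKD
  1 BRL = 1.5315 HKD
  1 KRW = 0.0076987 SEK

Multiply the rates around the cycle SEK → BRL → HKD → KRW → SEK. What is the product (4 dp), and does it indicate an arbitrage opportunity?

Around SEK → BRL → HKD → KRW → SEK: 1 ÷ 1.9375 × 1.5315 ÷ 0.0060856 × 0.0076987 = 0.999975
Product ≈ 1 (deviation 0.002%, within rounding noise).

1.0000 (no arbitrage)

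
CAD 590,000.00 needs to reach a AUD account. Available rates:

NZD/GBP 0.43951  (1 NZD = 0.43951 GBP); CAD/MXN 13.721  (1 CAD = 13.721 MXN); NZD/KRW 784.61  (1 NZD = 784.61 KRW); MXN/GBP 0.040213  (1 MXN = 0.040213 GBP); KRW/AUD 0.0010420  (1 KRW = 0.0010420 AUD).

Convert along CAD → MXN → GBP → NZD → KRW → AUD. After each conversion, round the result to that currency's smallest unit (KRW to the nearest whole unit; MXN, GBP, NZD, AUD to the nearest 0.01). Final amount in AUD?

CAD 590,000.00 × 13.721 = MXN 8,095,390.00
MXN 8,095,390.00 × 0.040213 = GBP 325,539.92
GBP 325,539.92 ÷ 0.43951 = NZD 740,688.31
NZD 740,688.31 × 784.61 = KRW 581,151,455
KRW 581,151,455 × 0.0010420 = AUD 605,559.82

AUD 605,559.82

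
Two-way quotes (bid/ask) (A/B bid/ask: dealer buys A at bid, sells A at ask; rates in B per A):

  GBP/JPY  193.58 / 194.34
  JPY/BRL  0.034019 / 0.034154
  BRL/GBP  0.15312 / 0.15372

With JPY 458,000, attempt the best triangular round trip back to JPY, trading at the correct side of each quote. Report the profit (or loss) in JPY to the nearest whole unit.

Best loop JPY → BRL → GBP → JPY:
JPY 458,000 × 0.034019 (sell JPY at bid) = BRL 15,580.70
BRL 15,580.70 × 0.15312 (sell BRL at bid) = GBP 2,385.72
GBP 2,385.72 × 193.58 (sell GBP at bid) = JPY 461,827

Net profit: JPY 3,827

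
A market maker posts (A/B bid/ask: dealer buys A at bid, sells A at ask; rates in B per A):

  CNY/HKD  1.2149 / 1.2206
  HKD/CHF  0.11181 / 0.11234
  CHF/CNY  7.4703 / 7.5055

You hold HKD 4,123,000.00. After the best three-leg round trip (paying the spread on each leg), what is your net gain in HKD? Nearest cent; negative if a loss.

Best loop HKD → CHF → CNY → HKD:
HKD 4,123,000.00 × 0.11181 (sell HKD at bid) = CHF 460,992.63
CHF 460,992.63 × 7.4703 (sell CHF at bid) = CNY 3,443,753.24
CNY 3,443,753.24 × 1.2149 (sell CNY at bid) = HKD 4,183,815.82

Net profit: HKD 60,815.82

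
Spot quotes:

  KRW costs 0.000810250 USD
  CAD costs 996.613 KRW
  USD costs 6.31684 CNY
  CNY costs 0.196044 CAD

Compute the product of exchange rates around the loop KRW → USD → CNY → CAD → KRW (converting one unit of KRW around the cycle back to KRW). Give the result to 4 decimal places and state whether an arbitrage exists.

Around KRW → USD → CNY → CAD → KRW: 1 × 0.000810250 × 6.31684 × 0.196044 × 996.613 = 0.999998
Product ≈ 1 (deviation 0.000%, within rounding noise).

1.0000 (no arbitrage)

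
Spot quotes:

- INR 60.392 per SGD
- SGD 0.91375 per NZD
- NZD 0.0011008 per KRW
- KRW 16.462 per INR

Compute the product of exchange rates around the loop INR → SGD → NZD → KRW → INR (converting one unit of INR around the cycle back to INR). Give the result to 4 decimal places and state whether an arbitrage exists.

1.0000 (no arbitrage)

Around INR → SGD → NZD → KRW → INR: 1 ÷ 60.392 ÷ 0.91375 ÷ 0.0011008 ÷ 16.462 = 1.000005
Product ≈ 1 (deviation 0.001%, within rounding noise).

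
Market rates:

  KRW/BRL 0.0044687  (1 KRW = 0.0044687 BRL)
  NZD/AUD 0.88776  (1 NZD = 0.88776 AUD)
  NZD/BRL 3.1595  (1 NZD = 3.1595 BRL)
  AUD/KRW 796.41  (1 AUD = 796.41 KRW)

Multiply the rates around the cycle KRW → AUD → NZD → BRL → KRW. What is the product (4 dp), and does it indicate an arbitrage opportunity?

Around KRW → AUD → NZD → BRL → KRW: 1 ÷ 796.41 ÷ 0.88776 × 3.1595 ÷ 0.0044687 = 1.000011
Product ≈ 1 (deviation 0.001%, within rounding noise).

1.0000 (no arbitrage)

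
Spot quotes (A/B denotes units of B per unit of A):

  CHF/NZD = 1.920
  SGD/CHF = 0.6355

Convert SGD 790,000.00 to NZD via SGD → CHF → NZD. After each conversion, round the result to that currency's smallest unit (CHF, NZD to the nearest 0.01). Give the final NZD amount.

NZD 963,926.40

SGD 790,000.00 × 0.6355 = CHF 502,045.00
CHF 502,045.00 × 1.920 = NZD 963,926.40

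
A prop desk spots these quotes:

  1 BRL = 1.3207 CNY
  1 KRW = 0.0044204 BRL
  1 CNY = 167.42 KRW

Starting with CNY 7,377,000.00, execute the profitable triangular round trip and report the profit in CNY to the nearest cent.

Profit: CNY 170,562.15

Profitable loop is CNY → BRL → KRW → CNY:
CNY 7,377,000.00 ÷ 1.3207 = BRL 5,585,674.26
BRL 5,585,674.26 ÷ 0.0044204 = KRW 1,263,612,855
KRW 1,263,612,855 ÷ 167.42 = CNY 7,547,562.15
Profit = CNY 7,547,562.15 − CNY 7,377,000.00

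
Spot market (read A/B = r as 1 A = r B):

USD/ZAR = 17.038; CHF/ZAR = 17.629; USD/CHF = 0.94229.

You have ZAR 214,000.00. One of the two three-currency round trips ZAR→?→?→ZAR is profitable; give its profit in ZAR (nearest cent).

Profitable loop is ZAR → CHF → USD → ZAR:
ZAR 214,000.00 ÷ 17.629 = CHF 12,139.09
CHF 12,139.09 ÷ 0.94229 = USD 12,882.54
USD 12,882.54 × 17.038 = ZAR 219,492.72
Profit = ZAR 219,492.72 − ZAR 214,000.00

Profit: ZAR 5,492.72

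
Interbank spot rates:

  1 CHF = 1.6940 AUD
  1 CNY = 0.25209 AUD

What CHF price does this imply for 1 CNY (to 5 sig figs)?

CNY/CHF = 0.14881

1 CNY × 0.25209 = 0.25209 AUD
0.25209 AUD ÷ 1.6940 = 0.148813 CHF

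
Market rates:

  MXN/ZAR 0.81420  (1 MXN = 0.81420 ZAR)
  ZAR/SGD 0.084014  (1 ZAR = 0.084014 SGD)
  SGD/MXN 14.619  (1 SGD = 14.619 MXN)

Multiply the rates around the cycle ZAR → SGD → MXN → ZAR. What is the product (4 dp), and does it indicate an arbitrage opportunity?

Around ZAR → SGD → MXN → ZAR: 1 × 0.084014 × 14.619 × 0.81420 = 1.000001
Product ≈ 1 (deviation 0.000%, within rounding noise).

1.0000 (no arbitrage)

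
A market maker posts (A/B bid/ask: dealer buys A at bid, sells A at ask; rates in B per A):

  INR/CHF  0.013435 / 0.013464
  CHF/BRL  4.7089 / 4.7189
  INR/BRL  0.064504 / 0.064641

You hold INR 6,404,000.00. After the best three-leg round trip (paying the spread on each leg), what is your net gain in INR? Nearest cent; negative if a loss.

Best loop INR → BRL → CHF → INR:
INR 6,404,000.00 × 0.064504 (sell INR at bid) = BRL 413,083.62
BRL 413,083.62 ÷ 4.7189 (buy CHF at ask) = CHF 87,538.12
CHF 87,538.12 ÷ 0.013464 (buy INR at ask) = INR 6,501,642.61

Net profit: INR 97,642.61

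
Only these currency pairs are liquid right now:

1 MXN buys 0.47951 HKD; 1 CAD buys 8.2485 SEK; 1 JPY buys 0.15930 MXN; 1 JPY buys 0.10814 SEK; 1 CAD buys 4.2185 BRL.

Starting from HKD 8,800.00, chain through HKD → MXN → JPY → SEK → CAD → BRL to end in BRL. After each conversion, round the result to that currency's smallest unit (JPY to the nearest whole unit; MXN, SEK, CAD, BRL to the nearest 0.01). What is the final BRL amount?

HKD 8,800.00 ÷ 0.47951 = MXN 18,352.07
MXN 18,352.07 ÷ 0.15930 = JPY 115,204
JPY 115,204 × 0.10814 = SEK 12,458.16
SEK 12,458.16 ÷ 8.2485 = CAD 1,510.35
CAD 1,510.35 × 4.2185 = BRL 6,371.41

BRL 6,371.41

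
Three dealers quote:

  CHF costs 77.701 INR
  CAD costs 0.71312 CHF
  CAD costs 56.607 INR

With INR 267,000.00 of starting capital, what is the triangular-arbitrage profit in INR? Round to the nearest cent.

Profitable loop is INR → CHF → CAD → INR:
INR 267,000.00 ÷ 77.701 = CHF 3,436.25
CHF 3,436.25 ÷ 0.71312 = CAD 4,818.61
CAD 4,818.61 × 56.607 = INR 272,767.22
Profit = INR 272,767.22 − INR 267,000.00

Profit: INR 5,767.22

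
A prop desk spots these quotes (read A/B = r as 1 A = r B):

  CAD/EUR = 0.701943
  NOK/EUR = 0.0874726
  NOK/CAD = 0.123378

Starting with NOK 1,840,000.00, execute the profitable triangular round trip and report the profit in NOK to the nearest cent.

Profit: NOK 18,447.45

Profitable loop is NOK → EUR → CAD → NOK:
NOK 1,840,000.00 × 0.0874726 = EUR 160,949.58
EUR 160,949.58 ÷ 0.701943 = CAD 229,291.53
CAD 229,291.53 ÷ 0.123378 = NOK 1,858,447.45
Profit = NOK 1,858,447.45 − NOK 1,840,000.00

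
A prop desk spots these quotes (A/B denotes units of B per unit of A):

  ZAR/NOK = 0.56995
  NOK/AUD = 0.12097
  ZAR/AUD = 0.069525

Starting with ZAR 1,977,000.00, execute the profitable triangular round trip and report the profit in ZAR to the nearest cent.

Profitable loop is ZAR → AUD → NOK → ZAR:
ZAR 1,977,000.00 × 0.069525 = AUD 137,450.93
AUD 137,450.93 ÷ 0.12097 = NOK 1,136,239.77
NOK 1,136,239.77 ÷ 0.56995 = ZAR 1,993,577.98
Profit = ZAR 1,993,577.98 − ZAR 1,977,000.00

Profit: ZAR 16,577.98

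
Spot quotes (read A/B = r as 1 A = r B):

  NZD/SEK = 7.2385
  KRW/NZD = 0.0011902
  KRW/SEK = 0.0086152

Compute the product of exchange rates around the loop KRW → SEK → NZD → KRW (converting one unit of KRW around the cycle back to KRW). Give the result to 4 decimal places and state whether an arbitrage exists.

Around KRW → SEK → NZD → KRW: 1 × 0.0086152 ÷ 7.2385 ÷ 0.0011902 = 0.999993
Product ≈ 1 (deviation 0.001%, within rounding noise).

1.0000 (no arbitrage)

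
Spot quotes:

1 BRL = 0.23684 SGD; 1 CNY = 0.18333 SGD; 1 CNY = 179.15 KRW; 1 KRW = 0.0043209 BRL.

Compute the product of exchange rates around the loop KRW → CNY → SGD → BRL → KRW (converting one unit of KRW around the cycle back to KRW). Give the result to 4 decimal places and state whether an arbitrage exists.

1.0000 (no arbitrage)

Around KRW → CNY → SGD → BRL → KRW: 1 ÷ 179.15 × 0.18333 ÷ 0.23684 ÷ 0.0043209 = 0.999971
Product ≈ 1 (deviation 0.003%, within rounding noise).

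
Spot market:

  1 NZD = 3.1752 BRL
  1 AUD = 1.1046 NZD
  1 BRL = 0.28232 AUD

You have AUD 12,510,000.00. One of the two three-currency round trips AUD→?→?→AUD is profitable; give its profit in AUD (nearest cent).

Profit: AUD 123,961.22

Profitable loop is AUD → BRL → NZD → AUD:
AUD 12,510,000.00 ÷ 0.28232 = BRL 44,311,419.67
BRL 44,311,419.67 ÷ 3.1752 = NZD 13,955,473.57
NZD 13,955,473.57 ÷ 1.1046 = AUD 12,633,961.22
Profit = AUD 12,633,961.22 − AUD 12,510,000.00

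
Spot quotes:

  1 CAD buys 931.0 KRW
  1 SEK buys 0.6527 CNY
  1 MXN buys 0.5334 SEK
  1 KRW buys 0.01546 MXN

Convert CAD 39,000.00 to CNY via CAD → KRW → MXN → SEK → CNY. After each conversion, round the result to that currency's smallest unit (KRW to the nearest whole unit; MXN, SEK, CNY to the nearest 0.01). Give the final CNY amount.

CAD 39,000.00 × 931.0 = KRW 36,309,000
KRW 36,309,000 × 0.01546 = MXN 561,337.14
MXN 561,337.14 × 0.5334 = SEK 299,417.23
SEK 299,417.23 × 0.6527 = CNY 195,429.63

CNY 195,429.63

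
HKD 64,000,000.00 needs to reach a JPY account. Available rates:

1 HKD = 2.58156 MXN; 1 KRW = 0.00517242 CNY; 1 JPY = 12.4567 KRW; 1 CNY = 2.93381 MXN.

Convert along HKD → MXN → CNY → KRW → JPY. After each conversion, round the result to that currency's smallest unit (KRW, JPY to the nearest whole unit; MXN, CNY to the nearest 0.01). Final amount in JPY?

JPY 874,044,260

HKD 64,000,000.00 × 2.58156 = MXN 165,219,840.00
MXN 165,219,840.00 ÷ 2.93381 = CNY 56,315,794.14
CNY 56,315,794.14 ÷ 0.00517242 = KRW 10,887,707,135
KRW 10,887,707,135 ÷ 12.4567 = JPY 874,044,260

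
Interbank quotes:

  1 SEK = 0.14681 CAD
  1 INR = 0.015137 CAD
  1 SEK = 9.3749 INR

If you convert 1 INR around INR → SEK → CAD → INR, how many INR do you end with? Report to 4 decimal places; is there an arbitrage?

1.0345 (arbitrage exists)

Around INR → SEK → CAD → INR: 1 ÷ 9.3749 × 0.14681 ÷ 0.015137 = 1.034545
Product > 1; profitable direction is INR → SEK → CAD → INR.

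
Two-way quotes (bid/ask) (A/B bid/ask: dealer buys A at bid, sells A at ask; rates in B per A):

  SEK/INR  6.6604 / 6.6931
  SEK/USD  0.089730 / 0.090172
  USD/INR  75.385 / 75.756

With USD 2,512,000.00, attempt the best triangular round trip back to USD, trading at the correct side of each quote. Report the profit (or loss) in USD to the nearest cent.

Net profit: USD 26,720.72

Best loop USD → INR → SEK → USD:
USD 2,512,000.00 × 75.385 (sell USD at bid) = INR 189,367,120.00
INR 189,367,120.00 ÷ 6.6931 (buy SEK at ask) = SEK 28,292,886.70
SEK 28,292,886.70 × 0.089730 (sell SEK at bid) = USD 2,538,720.72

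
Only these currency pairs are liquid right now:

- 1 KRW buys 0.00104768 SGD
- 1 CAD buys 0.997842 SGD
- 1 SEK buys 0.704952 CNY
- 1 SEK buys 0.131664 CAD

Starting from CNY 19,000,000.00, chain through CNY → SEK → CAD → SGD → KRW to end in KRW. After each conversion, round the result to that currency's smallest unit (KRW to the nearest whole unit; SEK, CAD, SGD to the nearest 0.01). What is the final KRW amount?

CNY 19,000,000.00 ÷ 0.704952 = SEK 26,952,189.65
SEK 26,952,189.65 × 0.131664 = CAD 3,548,633.10
CAD 3,548,633.10 × 0.997842 = SGD 3,540,975.15
SGD 3,540,975.15 ÷ 0.00104768 = KRW 3,379,825,090

KRW 3,379,825,090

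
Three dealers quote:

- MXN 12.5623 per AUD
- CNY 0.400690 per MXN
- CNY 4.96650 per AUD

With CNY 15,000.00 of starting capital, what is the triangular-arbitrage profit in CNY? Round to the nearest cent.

Profitable loop is CNY → AUD → MXN → CNY:
CNY 15,000.00 ÷ 4.96650 = AUD 3,020.24
AUD 3,020.24 × 12.5623 = MXN 37,941.11
MXN 37,941.11 × 0.400690 = CNY 15,202.62
Profit = CNY 15,202.62 − CNY 15,000.00

Profit: CNY 202.62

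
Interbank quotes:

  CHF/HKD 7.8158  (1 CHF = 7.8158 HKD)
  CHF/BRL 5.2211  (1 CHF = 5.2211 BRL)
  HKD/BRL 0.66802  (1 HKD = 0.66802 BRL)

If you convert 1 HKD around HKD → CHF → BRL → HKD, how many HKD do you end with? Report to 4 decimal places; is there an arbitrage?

Around HKD → CHF → BRL → HKD: 1 ÷ 7.8158 × 5.2211 ÷ 0.66802 = 0.999998
Product ≈ 1 (deviation 0.000%, within rounding noise).

1.0000 (no arbitrage)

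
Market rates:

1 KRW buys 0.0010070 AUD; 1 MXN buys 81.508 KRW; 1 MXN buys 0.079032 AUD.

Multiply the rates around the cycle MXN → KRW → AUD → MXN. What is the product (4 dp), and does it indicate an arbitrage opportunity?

1.0385 (arbitrage exists)

Around MXN → KRW → AUD → MXN: 1 × 81.508 × 0.0010070 ÷ 0.079032 = 1.038548
Product > 1; profitable direction is MXN → KRW → AUD → MXN.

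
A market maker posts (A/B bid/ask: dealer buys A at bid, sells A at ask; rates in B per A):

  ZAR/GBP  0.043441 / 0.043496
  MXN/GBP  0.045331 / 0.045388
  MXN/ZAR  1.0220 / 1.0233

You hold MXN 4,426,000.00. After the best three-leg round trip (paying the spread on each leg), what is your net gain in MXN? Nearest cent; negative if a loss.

Best loop MXN → GBP → ZAR → MXN:
MXN 4,426,000.00 × 0.045331 (sell MXN at bid) = GBP 200,635.01
GBP 200,635.01 ÷ 0.043496 (buy ZAR at ask) = ZAR 4,612,723.15
ZAR 4,612,723.15 ÷ 1.0233 (buy MXN at ask) = MXN 4,507,693.88

Net profit: MXN 81,693.88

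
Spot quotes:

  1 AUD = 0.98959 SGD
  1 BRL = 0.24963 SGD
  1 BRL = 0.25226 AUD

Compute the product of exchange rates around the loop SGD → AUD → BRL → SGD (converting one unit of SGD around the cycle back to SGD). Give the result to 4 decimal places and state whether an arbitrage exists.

Around SGD → AUD → BRL → SGD: 1 ÷ 0.98959 ÷ 0.25226 × 0.24963 = 0.999984
Product ≈ 1 (deviation 0.002%, within rounding noise).

1.0000 (no arbitrage)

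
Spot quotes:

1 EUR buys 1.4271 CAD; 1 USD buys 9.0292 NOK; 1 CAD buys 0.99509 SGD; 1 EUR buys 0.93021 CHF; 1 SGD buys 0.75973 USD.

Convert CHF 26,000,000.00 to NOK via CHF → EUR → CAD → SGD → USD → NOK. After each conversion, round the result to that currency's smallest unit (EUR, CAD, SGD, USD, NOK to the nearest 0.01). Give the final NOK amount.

NOK 272,281,203.11

CHF 26,000,000.00 ÷ 0.93021 = EUR 27,950,677.80
EUR 27,950,677.80 × 1.4271 = CAD 39,888,412.29
CAD 39,888,412.29 × 0.99509 = SGD 39,692,560.19
SGD 39,692,560.19 × 0.75973 = USD 30,155,628.75
USD 30,155,628.75 × 9.0292 = NOK 272,281,203.11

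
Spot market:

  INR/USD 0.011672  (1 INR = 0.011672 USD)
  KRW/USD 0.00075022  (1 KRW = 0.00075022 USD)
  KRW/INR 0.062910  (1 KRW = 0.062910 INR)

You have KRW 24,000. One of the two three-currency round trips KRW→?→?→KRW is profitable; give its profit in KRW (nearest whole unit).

Profit: KRW 521

Profitable loop is KRW → USD → INR → KRW:
KRW 24,000 × 0.00075022 = USD 18.01
USD 18.01 ÷ 0.011672 = INR 1,542.60
INR 1,542.60 ÷ 0.062910 = KRW 24,521
Profit = KRW 24,521 − KRW 24,000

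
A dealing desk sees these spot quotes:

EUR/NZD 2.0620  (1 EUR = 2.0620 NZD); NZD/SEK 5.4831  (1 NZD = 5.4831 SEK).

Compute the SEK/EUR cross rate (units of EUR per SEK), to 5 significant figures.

SEK/EUR = 0.088447

1 SEK ÷ 5.4831 = 0.182379 NZD
0.182379 NZD ÷ 2.0620 = 0.0884474 EUR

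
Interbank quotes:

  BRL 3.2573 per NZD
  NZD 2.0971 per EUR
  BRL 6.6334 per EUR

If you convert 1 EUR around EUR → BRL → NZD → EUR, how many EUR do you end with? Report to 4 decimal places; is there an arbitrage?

Around EUR → BRL → NZD → EUR: 1 × 6.6334 ÷ 3.2573 ÷ 2.0971 = 0.971090
Product < 1; profitable direction is EUR → NZD → BRL → EUR.

0.9711 (arbitrage exists)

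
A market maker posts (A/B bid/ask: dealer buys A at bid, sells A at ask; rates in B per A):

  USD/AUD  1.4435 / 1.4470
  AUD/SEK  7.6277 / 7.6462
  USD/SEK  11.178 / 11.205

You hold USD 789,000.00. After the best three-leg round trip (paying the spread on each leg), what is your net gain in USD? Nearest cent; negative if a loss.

Net profit: USD 8,125.91

Best loop USD → SEK → AUD → USD:
USD 789,000.00 × 11.178 (sell USD at bid) = SEK 8,819,442.00
SEK 8,819,442.00 ÷ 7.6462 (buy AUD at ask) = AUD 1,153,441.19
AUD 1,153,441.19 ÷ 1.4470 (buy USD at ask) = USD 797,125.91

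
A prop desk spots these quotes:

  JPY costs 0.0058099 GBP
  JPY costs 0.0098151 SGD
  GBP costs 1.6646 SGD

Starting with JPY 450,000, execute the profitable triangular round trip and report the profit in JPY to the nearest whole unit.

Profitable loop is JPY → SGD → GBP → JPY:
JPY 450,000 × 0.0098151 = SGD 4,416.80
SGD 4,416.80 ÷ 1.6646 = GBP 2,653.37
GBP 2,653.37 ÷ 0.0058099 = JPY 456,698
Profit = JPY 456,698 − JPY 450,000

Profit: JPY 6,698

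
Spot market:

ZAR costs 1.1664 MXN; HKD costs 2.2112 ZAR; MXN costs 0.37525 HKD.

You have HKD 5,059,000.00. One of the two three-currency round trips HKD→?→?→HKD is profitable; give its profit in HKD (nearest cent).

Profitable loop is HKD → MXN → ZAR → HKD:
HKD 5,059,000.00 ÷ 0.37525 = MXN 13,481,678.88
MXN 13,481,678.88 ÷ 1.1664 = ZAR 11,558,366.67
ZAR 11,558,366.67 ÷ 2.2112 = HKD 5,227,191.87
Profit = HKD 5,227,191.87 − HKD 5,059,000.00

Profit: HKD 168,191.87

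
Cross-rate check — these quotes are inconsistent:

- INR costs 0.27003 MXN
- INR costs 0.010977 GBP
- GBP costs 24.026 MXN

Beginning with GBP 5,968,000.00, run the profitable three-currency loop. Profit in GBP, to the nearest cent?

Profit: GBP 142,485.16

Profitable loop is GBP → INR → MXN → GBP:
GBP 5,968,000.00 ÷ 0.010977 = INR 543,682,244.69
INR 543,682,244.69 × 0.27003 = MXN 146,810,516.53
MXN 146,810,516.53 ÷ 24.026 = GBP 6,110,485.16
Profit = GBP 6,110,485.16 − GBP 5,968,000.00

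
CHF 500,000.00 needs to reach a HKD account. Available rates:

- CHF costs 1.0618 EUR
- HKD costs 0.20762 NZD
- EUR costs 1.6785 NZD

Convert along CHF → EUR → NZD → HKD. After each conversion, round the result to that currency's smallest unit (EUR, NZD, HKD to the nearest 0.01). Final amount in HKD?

HKD 4,292,051.10

CHF 500,000.00 × 1.0618 = EUR 530,900.00
EUR 530,900.00 × 1.6785 = NZD 891,115.65
NZD 891,115.65 ÷ 0.20762 = HKD 4,292,051.10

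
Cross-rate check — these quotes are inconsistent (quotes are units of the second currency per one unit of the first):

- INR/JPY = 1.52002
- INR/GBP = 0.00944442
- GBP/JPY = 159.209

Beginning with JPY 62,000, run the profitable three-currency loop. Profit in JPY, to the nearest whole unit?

Profit: JPY 676

Profitable loop is JPY → GBP → INR → JPY:
JPY 62,000 ÷ 159.209 = GBP 389.43
GBP 389.43 ÷ 0.00944442 = INR 41,233.37
INR 41,233.37 × 1.52002 = JPY 62,676
Profit = JPY 62,676 − JPY 62,000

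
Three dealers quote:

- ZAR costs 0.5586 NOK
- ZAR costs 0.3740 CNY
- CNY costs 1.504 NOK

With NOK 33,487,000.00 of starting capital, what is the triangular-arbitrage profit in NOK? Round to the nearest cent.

Profitable loop is NOK → ZAR → CNY → NOK:
NOK 33,487,000.00 ÷ 0.5586 = ZAR 59,948,084.50
ZAR 59,948,084.50 × 0.3740 = CNY 22,420,583.60
CNY 22,420,583.60 × 1.504 = NOK 33,720,557.74
Profit = NOK 33,720,557.74 − NOK 33,487,000.00

Profit: NOK 233,557.74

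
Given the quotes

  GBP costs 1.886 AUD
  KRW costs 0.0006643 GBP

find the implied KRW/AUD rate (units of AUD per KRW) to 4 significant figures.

KRW/AUD = 0.001253

1 KRW × 0.0006643 = 0.0006643 GBP
0.0006643 GBP × 1.886 = 0.00125287 AUD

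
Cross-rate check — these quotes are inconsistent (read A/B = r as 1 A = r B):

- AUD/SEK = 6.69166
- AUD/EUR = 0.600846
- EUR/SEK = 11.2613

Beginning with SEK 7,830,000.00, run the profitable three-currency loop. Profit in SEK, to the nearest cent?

Profit: SEK 87,345.51

Profitable loop is SEK → AUD → EUR → SEK:
SEK 7,830,000.00 ÷ 6.69166 = AUD 1,170,113.25
AUD 1,170,113.25 × 0.600846 = EUR 703,057.86
EUR 703,057.86 × 11.2613 = SEK 7,917,345.51
Profit = SEK 7,917,345.51 − SEK 7,830,000.00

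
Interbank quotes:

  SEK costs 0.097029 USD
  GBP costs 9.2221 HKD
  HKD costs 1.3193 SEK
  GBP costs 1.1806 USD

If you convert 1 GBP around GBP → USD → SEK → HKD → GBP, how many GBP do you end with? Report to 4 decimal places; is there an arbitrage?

Around GBP → USD → SEK → HKD → GBP: 1 × 1.1806 ÷ 0.097029 ÷ 1.3193 ÷ 9.2221 = 1.000064
Product ≈ 1 (deviation 0.006%, within rounding noise).

1.0001 (no arbitrage)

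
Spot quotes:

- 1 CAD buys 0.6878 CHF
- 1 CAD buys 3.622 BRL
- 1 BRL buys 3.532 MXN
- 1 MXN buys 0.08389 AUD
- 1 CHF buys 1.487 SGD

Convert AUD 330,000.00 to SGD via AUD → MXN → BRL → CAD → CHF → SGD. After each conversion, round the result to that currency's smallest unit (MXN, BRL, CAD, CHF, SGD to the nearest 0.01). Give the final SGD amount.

AUD 330,000.00 ÷ 0.08389 = MXN 3,933,722.73
MXN 3,933,722.73 ÷ 3.532 = BRL 1,113,738.03
BRL 1,113,738.03 ÷ 3.622 = CAD 307,492.55
CAD 307,492.55 × 0.6878 = CHF 211,493.38
CHF 211,493.38 × 1.487 = SGD 314,490.66

SGD 314,490.66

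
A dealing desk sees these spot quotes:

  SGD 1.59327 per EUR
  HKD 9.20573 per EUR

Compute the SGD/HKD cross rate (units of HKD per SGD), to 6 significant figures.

SGD/HKD = 5.77788

1 SGD ÷ 1.59327 = 0.62764 EUR
0.62764 EUR × 9.20573 = 5.77788 HKD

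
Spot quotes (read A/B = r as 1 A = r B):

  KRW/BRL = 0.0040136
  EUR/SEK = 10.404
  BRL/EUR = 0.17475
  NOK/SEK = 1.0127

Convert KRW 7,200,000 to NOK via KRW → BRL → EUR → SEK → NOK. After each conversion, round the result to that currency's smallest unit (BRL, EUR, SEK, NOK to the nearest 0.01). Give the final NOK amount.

NOK 51,880.38

KRW 7,200,000 × 0.0040136 = BRL 28,897.92
BRL 28,897.92 × 0.17475 = EUR 5,049.91
EUR 5,049.91 × 10.404 = SEK 52,539.26
SEK 52,539.26 ÷ 1.0127 = NOK 51,880.38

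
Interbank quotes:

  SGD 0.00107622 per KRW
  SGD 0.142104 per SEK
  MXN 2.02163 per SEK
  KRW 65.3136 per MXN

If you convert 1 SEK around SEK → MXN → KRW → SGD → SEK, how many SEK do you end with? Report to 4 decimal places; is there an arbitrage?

1.0000 (no arbitrage)

Around SEK → MXN → KRW → SGD → SEK: 1 × 2.02163 × 65.3136 × 0.00107622 ÷ 0.142104 = 1.000000
Product ≈ 1 (deviation 0.000%, within rounding noise).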